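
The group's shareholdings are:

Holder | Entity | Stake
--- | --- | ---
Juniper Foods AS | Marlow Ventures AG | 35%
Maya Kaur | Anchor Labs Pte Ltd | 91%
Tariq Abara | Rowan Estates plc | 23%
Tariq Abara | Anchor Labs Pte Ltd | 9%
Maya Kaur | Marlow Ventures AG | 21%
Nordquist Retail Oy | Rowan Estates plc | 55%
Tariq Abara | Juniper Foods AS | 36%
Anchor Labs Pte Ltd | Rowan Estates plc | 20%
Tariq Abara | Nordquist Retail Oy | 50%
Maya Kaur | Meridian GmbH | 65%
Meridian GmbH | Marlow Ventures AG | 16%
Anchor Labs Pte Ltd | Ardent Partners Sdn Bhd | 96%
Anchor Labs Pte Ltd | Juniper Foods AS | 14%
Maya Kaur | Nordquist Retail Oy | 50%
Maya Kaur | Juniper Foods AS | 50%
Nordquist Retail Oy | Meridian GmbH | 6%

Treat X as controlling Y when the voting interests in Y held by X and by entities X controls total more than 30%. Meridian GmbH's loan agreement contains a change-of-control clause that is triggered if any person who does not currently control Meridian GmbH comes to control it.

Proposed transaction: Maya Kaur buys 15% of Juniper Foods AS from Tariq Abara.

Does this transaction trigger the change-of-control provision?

The purchase adds only to Maya's holdings (Tariq's stake shrinks), so Maya is the only person who could newly come to control Meridian.
Maya holds 50% of Nordquist, so Maya controls Nordquist.
Maya and Nordquist together hold 65% + 6% = 71% of Meridian, so Maya controls Meridian.
So Maya already controls Meridian before the transaction.
After the purchase, Maya's direct stake in Juniper rises to 50% + 15% = 65%, and Tariq's stake falls to 21%.
Maya controlled Meridian already, so this is not a new person acquiring control; every other person's position is unchanged or reduced.
No new person acquires control, so the clause is not triggered.

No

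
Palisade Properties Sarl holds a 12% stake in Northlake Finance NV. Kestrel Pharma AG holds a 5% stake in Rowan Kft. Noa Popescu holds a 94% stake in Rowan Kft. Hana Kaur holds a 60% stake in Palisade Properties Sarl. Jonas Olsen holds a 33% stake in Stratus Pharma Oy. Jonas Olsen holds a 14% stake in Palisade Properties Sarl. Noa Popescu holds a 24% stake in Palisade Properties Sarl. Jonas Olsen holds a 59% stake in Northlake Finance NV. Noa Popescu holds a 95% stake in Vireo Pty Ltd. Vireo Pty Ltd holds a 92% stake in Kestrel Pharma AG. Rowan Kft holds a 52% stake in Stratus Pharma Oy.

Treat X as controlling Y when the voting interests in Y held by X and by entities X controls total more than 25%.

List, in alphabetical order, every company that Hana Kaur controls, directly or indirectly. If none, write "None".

Hana holds 60% of Palisade, so Hana controls Palisade.
No other company's threshold is met.

Palisade Properties Sarl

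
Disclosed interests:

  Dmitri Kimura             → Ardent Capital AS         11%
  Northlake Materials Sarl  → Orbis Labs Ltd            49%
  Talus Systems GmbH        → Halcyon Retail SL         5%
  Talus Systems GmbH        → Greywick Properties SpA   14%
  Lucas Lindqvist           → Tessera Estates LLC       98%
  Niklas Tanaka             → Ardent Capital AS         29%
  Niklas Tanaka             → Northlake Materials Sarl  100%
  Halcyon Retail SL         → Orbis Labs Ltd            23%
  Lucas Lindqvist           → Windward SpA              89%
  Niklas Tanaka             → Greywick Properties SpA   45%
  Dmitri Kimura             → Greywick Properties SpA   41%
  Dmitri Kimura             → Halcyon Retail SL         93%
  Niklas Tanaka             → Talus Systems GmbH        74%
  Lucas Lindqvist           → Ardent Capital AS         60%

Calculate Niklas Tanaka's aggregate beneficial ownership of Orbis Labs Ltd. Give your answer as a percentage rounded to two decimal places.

49.85%

Niklas reaches Orbis along 2 paths.
Via Talus → Halcyon: 74% × 5% × 23% = 0.851%.
Via Northlake: 100% × 49% = 49%.
Total: 0.851% + 49% = 49.851%.
Rounded: 49.85%.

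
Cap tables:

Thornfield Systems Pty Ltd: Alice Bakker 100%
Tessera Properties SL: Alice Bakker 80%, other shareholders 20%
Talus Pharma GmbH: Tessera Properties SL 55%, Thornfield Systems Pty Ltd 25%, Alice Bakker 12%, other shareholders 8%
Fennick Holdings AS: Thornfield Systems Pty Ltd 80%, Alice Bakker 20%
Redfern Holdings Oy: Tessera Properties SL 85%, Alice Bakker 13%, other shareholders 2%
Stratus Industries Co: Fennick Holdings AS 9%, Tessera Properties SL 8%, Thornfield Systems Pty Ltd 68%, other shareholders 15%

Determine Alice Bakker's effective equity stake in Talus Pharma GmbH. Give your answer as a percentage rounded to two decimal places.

81.00%

Alice reaches Talus along 3 paths.
Via Tessera: 80% × 55% = 44%.
Via Thornfield: 100% × 25% = 25%.
Direct stake: 12% = 12%.
Total: 44% + 25% + 12% = 81%.
Rounded: 81.00%.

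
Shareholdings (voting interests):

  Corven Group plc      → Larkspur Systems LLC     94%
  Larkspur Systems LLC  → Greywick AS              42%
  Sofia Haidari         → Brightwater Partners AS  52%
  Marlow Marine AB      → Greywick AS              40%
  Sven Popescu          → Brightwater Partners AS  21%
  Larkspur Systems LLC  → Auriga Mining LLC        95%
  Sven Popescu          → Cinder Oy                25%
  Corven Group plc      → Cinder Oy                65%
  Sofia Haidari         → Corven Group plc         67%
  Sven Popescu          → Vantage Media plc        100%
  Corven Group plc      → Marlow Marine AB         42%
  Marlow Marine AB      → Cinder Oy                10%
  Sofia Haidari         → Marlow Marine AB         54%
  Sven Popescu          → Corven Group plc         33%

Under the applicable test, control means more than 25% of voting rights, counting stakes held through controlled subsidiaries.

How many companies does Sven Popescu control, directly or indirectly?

Sven holds 33% of Corven, so Sven controls Corven.
Corven holds 42% of Marlow, so Sven controls Marlow.
Corven holds 94% of Larkspur, so Sven controls Larkspur.
Corven and Marlow and Sven together hold 65% + 10% + 25% = 100% of Cinder, so Sven controls Cinder.
Larkspur holds 95% of Auriga, so Sven controls Auriga.
Sven holds 100% of Vantage, so Sven controls Vantage.
Larkspur and Marlow together hold 42% + 40% = 82% of Greywick, so Sven controls Greywick.
No other company's threshold is met.
Sven controls 7 companies.

7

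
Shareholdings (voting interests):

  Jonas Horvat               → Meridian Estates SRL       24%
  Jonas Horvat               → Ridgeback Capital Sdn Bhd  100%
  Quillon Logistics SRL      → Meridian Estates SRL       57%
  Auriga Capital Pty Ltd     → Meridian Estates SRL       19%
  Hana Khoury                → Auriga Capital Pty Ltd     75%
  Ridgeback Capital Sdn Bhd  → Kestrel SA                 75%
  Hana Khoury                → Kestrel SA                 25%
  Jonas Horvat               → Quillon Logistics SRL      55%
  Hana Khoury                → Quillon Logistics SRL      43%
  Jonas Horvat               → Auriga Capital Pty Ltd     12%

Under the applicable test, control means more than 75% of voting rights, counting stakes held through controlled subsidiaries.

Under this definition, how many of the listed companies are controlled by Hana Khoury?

0

Hana's largest direct stake is 75% in Auriga, which does not meet the threshold.
Hana controls 0 companies.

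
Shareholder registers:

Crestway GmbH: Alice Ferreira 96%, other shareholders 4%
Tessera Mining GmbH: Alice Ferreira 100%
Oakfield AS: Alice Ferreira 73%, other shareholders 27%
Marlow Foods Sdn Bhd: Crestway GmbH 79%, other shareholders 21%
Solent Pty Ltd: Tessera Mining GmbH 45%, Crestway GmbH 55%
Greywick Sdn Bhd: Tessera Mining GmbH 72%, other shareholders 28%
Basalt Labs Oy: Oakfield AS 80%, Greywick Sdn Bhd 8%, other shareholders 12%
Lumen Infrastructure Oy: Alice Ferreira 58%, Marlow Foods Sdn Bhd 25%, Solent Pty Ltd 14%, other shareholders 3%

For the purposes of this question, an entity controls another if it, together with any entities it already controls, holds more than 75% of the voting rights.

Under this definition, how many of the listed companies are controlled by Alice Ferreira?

5

Alice holds 96% of Crestway, so Alice controls Crestway.
Alice holds 100% of Tessera, so Alice controls Tessera.
Crestway holds 79% of Marlow, so Alice controls Marlow.
Tessera and Crestway together hold 45% + 55% = 100% of Solent, so Alice controls Solent.
Alice and Marlow and Solent together hold 58% + 25% + 14% = 97% of Lumen, so Alice controls Lumen.
No other company's threshold is met.
Alice controls 5 companies.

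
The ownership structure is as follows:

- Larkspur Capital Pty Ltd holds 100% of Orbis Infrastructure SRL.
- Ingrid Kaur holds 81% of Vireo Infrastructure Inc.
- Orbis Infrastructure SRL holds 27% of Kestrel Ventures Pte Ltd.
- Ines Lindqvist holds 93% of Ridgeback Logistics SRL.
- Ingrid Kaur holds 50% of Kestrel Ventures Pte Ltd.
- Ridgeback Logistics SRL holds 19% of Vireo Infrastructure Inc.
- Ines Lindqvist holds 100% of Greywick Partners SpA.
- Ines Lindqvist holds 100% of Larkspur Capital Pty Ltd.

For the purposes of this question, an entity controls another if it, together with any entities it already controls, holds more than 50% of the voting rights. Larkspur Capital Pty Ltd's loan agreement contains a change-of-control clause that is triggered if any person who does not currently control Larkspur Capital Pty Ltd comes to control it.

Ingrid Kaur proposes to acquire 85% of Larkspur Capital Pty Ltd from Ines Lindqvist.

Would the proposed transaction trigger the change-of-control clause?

Yes

The purchase adds only to Ingrid's holdings (Ines's stake shrinks), so Ingrid is the only person who could newly come to control Larkspur.
Ingrid holds 81% of Vireo, so Ingrid controls Vireo.
Neither Ingrid nor any entity Ingrid controls holds any voting interest in Larkspur.
So before the transaction, Ingrid does not control Larkspur.
After the purchase, Ingrid holds 85% of Larkspur directly, and Ines's stake falls to 15%.
Ingrid holds 85% of Larkspur, so Ingrid controls Larkspur.
Ingrid did not control Larkspur before and does after, so the clause is triggered.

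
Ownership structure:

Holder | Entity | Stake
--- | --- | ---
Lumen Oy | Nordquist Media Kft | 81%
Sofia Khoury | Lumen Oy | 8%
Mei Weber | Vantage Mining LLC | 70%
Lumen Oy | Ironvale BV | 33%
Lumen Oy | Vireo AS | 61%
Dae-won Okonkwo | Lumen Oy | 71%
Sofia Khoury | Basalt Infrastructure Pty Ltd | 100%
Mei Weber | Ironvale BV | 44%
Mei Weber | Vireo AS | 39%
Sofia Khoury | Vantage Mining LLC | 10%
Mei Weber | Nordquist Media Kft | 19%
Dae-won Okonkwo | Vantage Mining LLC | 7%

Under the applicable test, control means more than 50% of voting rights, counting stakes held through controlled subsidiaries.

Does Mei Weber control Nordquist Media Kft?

No

Mei holds 70% of Vantage, so Mei controls Vantage.
In Nordquist, Mei's side holds only 19%, not > 50%.
So Mei does not control Nordquist.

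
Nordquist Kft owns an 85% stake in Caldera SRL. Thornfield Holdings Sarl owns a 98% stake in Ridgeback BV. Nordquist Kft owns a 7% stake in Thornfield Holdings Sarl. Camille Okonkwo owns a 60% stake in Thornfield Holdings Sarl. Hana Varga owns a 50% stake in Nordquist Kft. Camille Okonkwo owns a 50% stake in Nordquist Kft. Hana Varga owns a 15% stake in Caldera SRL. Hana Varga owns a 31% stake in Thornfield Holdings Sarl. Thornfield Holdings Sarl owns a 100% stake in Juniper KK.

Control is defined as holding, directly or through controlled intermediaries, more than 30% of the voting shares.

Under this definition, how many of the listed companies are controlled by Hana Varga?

5

Hana holds 50% of Nordquist, so Hana controls Nordquist.
Hana and Nordquist together hold 31% + 7% = 38% of Thornfield, so Hana controls Thornfield.
Nordquist and Hana together hold 85% + 15% = 100% of Caldera, so Hana controls Caldera.
Thornfield holds 100% of Juniper, so Hana controls Juniper.
Thornfield holds 98% of Ridgeback, so Hana controls Ridgeback.
Hana controls 5 companies.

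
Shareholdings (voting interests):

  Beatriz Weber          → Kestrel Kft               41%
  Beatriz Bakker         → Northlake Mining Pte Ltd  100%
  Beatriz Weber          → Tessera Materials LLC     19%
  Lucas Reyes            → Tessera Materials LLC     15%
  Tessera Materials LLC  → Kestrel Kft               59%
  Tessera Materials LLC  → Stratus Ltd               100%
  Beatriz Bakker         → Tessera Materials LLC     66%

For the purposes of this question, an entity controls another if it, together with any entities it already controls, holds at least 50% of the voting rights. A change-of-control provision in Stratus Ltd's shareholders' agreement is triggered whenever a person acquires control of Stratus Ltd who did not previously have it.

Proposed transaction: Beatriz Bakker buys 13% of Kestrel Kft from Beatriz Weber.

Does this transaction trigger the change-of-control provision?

The purchase adds only to Beatriz Bakker's holdings (Beatriz Weber's stake shrinks), so Beatriz Bakker is the only person who could newly come to control Stratus.
Beatriz Bakker holds 66% of Tessera, so Beatriz Bakker controls Tessera.
Tessera holds 100% of Stratus, so Beatriz Bakker controls Stratus.
So Beatriz Bakker already controls Stratus before the transaction.
After the purchase, Beatriz Bakker holds 13% of Kestrel directly, and Beatriz Weber's stake falls to 28%.
Beatriz Bakker controlled Stratus already, so this is not a new person acquiring control; every other person's position is unchanged or reduced.
No new person acquires control, so the clause is not triggered.

No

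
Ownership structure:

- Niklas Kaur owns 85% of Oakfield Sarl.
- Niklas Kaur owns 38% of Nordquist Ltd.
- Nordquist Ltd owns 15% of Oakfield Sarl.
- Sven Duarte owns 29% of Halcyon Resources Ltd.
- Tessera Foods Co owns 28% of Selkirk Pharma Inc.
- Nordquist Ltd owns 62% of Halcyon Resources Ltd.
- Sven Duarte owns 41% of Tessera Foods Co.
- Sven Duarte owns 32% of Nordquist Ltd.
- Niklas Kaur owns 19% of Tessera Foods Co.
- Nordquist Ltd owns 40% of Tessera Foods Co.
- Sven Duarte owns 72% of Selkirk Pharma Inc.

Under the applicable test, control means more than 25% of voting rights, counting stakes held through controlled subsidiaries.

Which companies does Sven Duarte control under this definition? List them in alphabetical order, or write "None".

Sven holds 32% of Nordquist, so Sven controls Nordquist.
Nordquist and Sven together hold 62% + 29% = 91% of Halcyon, so Sven controls Halcyon.
Nordquist and Sven together hold 40% + 41% = 81% of Tessera, so Sven controls Tessera.
Tessera and Sven together hold 28% + 72% = 100% of Selkirk, so Sven controls Selkirk.
No other company's threshold is met.

Halcyon Resources Ltd, Nordquist Ltd, Selkirk Pharma Inc, Tessera Foods Co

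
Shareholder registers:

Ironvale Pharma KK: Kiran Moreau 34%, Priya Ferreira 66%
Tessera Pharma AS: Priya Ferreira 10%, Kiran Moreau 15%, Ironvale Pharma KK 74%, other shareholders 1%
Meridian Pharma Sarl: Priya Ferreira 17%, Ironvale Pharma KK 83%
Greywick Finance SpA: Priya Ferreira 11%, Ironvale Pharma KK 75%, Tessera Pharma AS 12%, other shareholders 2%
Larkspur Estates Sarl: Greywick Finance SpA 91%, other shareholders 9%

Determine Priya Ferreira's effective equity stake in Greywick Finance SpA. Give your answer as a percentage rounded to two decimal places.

67.56%

Priya reaches Greywick along 4 paths.
Direct stake: 11% = 11%.
Via Ironvale: 66% × 75% = 49.5%.
Via Tessera: 10% × 12% = 1.2%.
Via Ironvale → Tessera: 66% × 74% × 12% = 5.8608%.
Total: 11% + 49.5% + 1.2% + 5.8608% = 67.5608%.
Rounded: 67.56%.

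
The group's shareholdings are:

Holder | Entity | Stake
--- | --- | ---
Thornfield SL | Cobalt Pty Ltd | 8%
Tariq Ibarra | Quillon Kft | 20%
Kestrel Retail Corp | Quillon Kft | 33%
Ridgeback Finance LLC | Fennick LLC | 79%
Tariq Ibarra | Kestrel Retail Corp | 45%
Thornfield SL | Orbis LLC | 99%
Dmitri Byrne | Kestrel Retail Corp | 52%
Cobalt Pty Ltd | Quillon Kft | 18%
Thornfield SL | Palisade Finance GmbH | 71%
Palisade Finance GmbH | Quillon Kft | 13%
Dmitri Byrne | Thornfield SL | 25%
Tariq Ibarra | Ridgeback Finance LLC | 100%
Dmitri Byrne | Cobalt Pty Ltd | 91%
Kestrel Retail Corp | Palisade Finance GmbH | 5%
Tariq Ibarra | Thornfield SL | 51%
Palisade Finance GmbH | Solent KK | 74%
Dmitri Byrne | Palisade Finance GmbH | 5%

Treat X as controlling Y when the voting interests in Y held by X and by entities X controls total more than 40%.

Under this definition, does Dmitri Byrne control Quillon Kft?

Dmitri holds 52% of Kestrel, so Dmitri controls Kestrel.
Dmitri holds 91% of Cobalt, so Dmitri controls Cobalt.
Kestrel and Cobalt together hold 33% + 18% = 51% of Quillon, so Dmitri controls Quillon.

Yes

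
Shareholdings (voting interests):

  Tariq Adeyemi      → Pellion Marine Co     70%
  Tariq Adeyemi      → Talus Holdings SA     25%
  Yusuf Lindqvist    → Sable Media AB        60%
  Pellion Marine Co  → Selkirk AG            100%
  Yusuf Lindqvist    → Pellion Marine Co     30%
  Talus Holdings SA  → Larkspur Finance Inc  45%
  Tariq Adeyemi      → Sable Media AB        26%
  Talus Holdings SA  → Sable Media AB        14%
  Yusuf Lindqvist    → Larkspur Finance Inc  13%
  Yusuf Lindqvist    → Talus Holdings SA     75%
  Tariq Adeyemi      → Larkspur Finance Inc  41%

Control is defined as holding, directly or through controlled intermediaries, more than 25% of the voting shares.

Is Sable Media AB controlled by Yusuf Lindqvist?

Yusuf holds 75% of Talus, so Yusuf controls Talus.
Talus and Yusuf together hold 14% + 60% = 74% of Sable, so Yusuf controls Sable.

Yes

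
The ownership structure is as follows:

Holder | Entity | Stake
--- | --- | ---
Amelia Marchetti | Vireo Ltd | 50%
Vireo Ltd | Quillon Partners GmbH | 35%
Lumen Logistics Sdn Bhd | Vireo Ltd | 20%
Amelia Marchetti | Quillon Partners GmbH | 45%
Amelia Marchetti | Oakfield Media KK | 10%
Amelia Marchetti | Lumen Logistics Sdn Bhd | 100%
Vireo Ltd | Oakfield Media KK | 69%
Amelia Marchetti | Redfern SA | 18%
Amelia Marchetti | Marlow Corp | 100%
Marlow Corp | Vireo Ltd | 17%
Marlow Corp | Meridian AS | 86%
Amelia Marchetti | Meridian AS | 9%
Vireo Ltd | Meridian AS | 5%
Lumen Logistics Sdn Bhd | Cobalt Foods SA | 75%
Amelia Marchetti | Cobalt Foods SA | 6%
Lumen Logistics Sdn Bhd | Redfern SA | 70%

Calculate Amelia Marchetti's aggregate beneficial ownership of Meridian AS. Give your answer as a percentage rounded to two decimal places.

99.35%

Amelia reaches Meridian along 5 paths.
Via Marlow: 100% × 86% = 86%.
Via Lumen → Vireo: 100% × 20% × 5% = 1%.
Via Vireo: 50% × 5% = 2.5%.
Via Marlow → Vireo: 100% × 17% × 5% = 0.85%.
Direct stake: 9% = 9%.
Total: 86% + 1% + 2.5% + 0.85% + 9% = 99.35%.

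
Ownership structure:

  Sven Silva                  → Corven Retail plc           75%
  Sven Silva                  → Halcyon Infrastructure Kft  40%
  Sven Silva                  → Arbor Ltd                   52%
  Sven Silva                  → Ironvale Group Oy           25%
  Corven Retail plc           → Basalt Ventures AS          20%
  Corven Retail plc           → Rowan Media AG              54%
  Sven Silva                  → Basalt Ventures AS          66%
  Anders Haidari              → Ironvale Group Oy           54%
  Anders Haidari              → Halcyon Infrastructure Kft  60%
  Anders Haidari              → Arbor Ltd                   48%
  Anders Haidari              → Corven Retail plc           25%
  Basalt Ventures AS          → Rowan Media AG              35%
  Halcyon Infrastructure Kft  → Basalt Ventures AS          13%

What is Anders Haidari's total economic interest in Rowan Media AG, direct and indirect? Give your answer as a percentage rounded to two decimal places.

17.98%

Anders reaches Rowan along 3 paths.
Via Corven → Basalt: 25% × 20% × 35% = 1.75%.
Via Halcyon → Basalt: 60% × 13% × 35% = 2.73%.
Via Corven: 25% × 54% = 13.5%.
Total: 1.75% + 2.73% + 13.5% = 17.98%.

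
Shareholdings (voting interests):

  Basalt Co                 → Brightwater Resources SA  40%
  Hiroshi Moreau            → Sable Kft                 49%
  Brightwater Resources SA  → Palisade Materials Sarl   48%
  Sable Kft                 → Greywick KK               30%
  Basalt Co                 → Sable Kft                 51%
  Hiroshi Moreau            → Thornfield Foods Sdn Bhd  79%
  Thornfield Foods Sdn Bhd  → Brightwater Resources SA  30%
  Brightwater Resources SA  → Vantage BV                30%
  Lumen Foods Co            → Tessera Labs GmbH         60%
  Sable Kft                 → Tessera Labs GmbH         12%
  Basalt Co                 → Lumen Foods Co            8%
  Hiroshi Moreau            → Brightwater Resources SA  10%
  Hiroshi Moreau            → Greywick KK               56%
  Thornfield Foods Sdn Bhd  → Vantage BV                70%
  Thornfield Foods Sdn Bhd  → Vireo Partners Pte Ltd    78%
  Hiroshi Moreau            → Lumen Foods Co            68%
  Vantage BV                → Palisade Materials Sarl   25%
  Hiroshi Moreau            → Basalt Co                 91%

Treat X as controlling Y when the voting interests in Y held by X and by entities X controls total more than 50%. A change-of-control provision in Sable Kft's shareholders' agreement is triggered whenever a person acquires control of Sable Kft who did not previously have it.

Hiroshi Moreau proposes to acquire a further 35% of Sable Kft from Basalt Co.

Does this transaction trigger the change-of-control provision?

No

The purchase adds only to Hiroshi's holdings (Basalt's stake shrinks), so Hiroshi is the only person who could newly come to control Sable.
Hiroshi holds 91% of Basalt, so Hiroshi controls Basalt.
Basalt and Hiroshi together hold 51% + 49% = 100% of Sable, so Hiroshi controls Sable.
So Hiroshi already controls Sable before the transaction.
After the purchase, Hiroshi's direct stake in Sable rises to 49% + 35% = 84%, and Basalt's stake falls to 16%.
Hiroshi controlled Sable already, so this is not a new person acquiring control; every other person's position is unchanged or reduced.
No new person acquires control, so the clause is not triggered.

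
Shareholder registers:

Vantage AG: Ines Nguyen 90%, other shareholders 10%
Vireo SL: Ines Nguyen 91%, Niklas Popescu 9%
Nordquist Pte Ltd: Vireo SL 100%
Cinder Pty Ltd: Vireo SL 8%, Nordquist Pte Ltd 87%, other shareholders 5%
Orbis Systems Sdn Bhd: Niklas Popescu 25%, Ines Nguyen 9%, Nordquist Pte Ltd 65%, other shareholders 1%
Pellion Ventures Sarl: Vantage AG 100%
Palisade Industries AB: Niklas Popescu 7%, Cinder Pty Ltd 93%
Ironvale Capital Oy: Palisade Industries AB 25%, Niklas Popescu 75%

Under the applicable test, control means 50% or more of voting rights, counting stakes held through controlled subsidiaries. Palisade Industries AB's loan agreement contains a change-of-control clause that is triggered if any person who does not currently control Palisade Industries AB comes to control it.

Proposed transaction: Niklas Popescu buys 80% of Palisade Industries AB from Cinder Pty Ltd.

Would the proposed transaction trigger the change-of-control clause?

The purchase adds only to Niklas's holdings (Cinder's stake shrinks), so Niklas is the only person who could newly come to control Palisade.
Niklas holds 75% of Ironvale, so Niklas controls Ironvale.
In Palisade, Niklas's side holds only 7%, not ≥ 50%.
So before the transaction, Niklas does not control Palisade.
After the purchase, Niklas's direct stake in Palisade rises to 7% + 80% = 87%, and Cinder's stake falls to 13%.
Niklas holds 87% of Palisade, so Niklas controls Palisade.
Niklas did not control Palisade before and does after, so the clause is triggered.

Yes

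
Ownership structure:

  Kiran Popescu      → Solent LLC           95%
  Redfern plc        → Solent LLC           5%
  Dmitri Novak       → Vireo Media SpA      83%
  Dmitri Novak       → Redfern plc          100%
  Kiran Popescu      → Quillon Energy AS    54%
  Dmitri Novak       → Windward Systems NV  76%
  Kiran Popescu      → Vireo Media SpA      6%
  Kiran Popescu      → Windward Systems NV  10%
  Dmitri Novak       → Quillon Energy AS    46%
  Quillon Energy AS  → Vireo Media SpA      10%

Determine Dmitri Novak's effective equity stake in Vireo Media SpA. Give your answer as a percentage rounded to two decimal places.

87.60%

Dmitri reaches Vireo along 2 paths.
Direct stake: 83% = 83%.
Via Quillon: 46% × 10% = 4.6%.
Total: 83% + 4.6% = 87.6%.
Rounded: 87.60%.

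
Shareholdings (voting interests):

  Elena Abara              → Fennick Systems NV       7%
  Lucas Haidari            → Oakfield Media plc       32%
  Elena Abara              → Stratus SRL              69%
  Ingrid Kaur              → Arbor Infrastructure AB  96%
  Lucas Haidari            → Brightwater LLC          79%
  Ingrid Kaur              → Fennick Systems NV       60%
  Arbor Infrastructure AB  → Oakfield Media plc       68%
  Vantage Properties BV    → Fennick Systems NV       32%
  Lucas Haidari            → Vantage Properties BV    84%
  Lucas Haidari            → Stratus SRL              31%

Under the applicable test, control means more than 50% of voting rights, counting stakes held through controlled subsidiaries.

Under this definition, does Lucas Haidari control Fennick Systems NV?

Lucas holds 84% of Vantage, so Lucas controls Vantage.
Lucas holds 79% of Brightwater, so Lucas controls Brightwater.
In Fennick, Lucas's side holds only 32%, not > 50%.
So Lucas does not control Fennick.

No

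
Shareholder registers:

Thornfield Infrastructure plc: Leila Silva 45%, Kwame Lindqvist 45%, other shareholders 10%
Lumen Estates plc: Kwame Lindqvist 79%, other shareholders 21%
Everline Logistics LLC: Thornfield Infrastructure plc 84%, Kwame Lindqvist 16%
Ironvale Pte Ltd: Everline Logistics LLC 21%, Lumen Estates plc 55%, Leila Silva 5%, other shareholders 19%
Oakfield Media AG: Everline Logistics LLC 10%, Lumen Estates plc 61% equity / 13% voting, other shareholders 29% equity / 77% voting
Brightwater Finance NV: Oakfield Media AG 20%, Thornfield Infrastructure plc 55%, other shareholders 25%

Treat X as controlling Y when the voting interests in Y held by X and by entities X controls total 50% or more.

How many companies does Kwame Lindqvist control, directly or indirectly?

2

Kwame holds 79% of Lumen, so Kwame controls Lumen.
Lumen holds 55% of Ironvale, so Kwame controls Ironvale.
No other company's threshold is met.
Kwame controls 2 companies.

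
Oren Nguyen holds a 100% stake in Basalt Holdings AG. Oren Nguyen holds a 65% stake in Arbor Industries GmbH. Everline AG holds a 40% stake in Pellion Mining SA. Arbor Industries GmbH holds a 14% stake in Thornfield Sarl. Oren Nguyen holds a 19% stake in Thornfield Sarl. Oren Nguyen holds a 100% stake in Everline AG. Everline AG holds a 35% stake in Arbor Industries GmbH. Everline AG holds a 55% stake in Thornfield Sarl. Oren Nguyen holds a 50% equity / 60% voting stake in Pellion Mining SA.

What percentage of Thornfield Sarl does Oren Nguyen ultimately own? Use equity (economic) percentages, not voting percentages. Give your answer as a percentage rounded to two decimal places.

88.00%

Oren reaches Thornfield along 4 paths.
Via Everline: 100% × 55% = 55%.
Direct stake: 19% = 19%.
Via Arbor: 65% × 14% = 9.1%.
Via Everline → Arbor: 100% × 35% × 14% = 4.9%.
Total: 55% + 19% + 9.1% + 4.9% = 88%.
Rounded: 88.00%.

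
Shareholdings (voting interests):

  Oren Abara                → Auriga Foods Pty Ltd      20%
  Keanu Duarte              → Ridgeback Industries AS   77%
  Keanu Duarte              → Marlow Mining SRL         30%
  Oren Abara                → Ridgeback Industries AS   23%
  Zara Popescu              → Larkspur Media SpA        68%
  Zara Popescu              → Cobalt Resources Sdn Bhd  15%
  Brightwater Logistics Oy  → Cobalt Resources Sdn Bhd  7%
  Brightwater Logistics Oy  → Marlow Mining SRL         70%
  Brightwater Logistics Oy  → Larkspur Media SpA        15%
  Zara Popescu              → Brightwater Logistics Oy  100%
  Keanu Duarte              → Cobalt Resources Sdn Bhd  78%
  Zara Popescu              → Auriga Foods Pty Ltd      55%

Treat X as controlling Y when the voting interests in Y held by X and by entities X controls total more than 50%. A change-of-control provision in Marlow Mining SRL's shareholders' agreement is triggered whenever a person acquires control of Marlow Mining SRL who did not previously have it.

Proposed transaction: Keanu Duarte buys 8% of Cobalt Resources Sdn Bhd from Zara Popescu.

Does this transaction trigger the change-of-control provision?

No

The purchase adds only to Keanu's holdings (Zara's stake shrinks), so Keanu is the only person who could newly come to control Marlow.
Keanu holds 78% of Cobalt, so Keanu controls Cobalt.
Keanu holds 77% of Ridgeback, so Keanu controls Ridgeback.
In Marlow, Keanu's side holds only 30%, not > 50%.
So before the transaction, Keanu does not control Marlow.
After the purchase, Keanu's direct stake in Cobalt rises to 78% + 8% = 86%, and Zara's stake falls to 7%.
Keanu holds 86% of Cobalt, so Keanu controls Cobalt.
After the transaction, Keanu's side holds 30% of Marlow, not > 50%, so Keanu still does not control Marlow.
No new person acquires control, so the clause is not triggered.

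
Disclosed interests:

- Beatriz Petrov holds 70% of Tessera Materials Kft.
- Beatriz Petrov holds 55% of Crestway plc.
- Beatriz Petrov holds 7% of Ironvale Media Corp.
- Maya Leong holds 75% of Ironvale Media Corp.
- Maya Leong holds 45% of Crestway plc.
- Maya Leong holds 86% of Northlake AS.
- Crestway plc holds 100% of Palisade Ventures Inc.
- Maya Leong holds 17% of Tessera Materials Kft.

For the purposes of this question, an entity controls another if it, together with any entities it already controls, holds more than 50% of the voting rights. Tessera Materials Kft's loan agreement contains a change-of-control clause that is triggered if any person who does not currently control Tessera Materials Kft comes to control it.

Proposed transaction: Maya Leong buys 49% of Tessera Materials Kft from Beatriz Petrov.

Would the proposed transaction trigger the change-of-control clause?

The purchase adds only to Maya's holdings (Beatriz's stake shrinks), so Maya is the only person who could newly come to control Tessera.
Maya holds 75% of Ironvale, so Maya controls Ironvale.
Maya holds 86% of Northlake, so Maya controls Northlake.
In Tessera, Maya's side holds only 17%, not > 50%.
So before the transaction, Maya does not control Tessera.
After the purchase, Maya's direct stake in Tessera rises to 17% + 49% = 66%, and Beatriz's stake falls to 21%.
Maya holds 66% of Tessera, so Maya controls Tessera.
Maya did not control Tessera before and does after, so the clause is triggered.

Yes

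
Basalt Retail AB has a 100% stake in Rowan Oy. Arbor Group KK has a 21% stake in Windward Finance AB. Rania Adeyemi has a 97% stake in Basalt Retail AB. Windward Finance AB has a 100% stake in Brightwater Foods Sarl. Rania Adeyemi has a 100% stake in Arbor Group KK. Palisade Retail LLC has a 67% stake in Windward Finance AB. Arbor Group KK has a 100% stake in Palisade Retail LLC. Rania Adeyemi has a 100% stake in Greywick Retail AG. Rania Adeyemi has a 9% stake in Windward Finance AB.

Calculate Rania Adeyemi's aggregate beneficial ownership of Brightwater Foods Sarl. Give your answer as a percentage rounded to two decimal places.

Rania reaches Brightwater along 3 paths.
Via Arbor → Palisade → Windward: 100% × 100% × 67% × 100% = 67%.
Via Arbor → Windward: 100% × 21% × 100% = 21%.
Via Windward: 9% × 100% = 9%.
Total: 67% + 21% + 9% = 97%.
Rounded: 97.00%.

97.00%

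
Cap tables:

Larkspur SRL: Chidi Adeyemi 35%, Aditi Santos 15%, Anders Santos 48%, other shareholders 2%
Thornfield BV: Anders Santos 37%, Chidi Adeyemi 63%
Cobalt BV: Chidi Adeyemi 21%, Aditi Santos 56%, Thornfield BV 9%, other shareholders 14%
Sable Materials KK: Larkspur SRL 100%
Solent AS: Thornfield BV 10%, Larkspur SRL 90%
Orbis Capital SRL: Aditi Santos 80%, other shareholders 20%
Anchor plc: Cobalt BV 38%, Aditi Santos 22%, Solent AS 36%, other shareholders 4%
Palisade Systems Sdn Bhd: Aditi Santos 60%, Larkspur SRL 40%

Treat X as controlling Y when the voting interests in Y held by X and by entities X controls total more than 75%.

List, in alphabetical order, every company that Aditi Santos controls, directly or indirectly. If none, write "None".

Orbis Capital SRL

Aditi holds 80% of Orbis, so Aditi controls Orbis.
No other company's threshold is met.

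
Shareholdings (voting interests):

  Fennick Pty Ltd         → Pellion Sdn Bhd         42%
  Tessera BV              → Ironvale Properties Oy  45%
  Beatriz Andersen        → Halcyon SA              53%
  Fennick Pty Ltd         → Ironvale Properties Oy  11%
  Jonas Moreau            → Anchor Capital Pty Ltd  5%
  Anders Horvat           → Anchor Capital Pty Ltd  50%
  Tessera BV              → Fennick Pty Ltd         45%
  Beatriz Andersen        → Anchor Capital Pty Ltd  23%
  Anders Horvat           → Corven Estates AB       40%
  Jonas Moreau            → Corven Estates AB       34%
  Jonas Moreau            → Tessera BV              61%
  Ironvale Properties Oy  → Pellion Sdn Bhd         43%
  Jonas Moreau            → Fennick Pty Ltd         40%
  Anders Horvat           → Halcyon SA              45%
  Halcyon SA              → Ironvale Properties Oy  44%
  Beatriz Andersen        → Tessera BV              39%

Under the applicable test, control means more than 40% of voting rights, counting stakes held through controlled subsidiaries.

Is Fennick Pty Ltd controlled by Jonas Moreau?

Jonas holds 61% of Tessera, so Jonas controls Tessera.
Tessera and Jonas together hold 45% + 40% = 85% of Fennick, so Jonas controls Fennick.

Yes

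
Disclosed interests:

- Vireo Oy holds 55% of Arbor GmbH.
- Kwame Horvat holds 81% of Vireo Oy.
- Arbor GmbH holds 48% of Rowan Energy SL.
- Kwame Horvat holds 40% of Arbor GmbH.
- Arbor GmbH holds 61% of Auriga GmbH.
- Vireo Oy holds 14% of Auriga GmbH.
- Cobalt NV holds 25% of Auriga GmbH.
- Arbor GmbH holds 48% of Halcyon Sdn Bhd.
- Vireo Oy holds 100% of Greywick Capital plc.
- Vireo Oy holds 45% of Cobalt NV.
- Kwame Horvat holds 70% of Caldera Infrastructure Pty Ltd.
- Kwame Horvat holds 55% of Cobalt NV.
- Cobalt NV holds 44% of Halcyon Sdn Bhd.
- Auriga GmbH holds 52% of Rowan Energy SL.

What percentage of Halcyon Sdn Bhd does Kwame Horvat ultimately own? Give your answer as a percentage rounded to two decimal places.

Kwame reaches Halcyon along 4 paths.
Via Cobalt: 55% × 44% = 24.2%.
Via Vireo → Cobalt: 81% × 45% × 44% = 16.038%.
Via Arbor: 40% × 48% = 19.2%.
Via Vireo → Arbor: 81% × 55% × 48% = 21.384%.
Total: 24.2% + 16.038% + 19.2% + 21.384% = 80.822%.
Rounded: 80.82%.

80.82%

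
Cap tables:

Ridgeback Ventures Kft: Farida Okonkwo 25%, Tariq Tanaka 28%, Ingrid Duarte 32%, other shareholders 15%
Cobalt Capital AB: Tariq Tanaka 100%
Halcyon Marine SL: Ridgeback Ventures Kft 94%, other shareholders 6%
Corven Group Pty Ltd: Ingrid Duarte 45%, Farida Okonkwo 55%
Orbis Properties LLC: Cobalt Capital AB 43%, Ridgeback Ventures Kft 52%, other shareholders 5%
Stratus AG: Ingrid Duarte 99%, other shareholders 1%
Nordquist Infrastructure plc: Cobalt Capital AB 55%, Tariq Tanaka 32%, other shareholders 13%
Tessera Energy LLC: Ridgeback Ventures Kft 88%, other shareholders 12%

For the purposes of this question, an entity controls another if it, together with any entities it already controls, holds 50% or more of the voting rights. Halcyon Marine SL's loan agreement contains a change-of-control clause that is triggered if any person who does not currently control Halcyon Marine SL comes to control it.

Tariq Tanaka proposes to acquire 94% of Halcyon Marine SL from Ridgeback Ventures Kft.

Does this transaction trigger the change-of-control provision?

Yes

The purchase adds only to Tariq's holdings (Ridgeback's stake shrinks), so Tariq is the only person who could newly come to control Halcyon.
Tariq holds 100% of Cobalt, so Tariq controls Cobalt.
Cobalt and Tariq together hold 55% + 32% = 87% of Nordquist, so Tariq controls Nordquist.
Neither Tariq nor any entity Tariq controls holds any voting interest in Halcyon.
So before the transaction, Tariq does not control Halcyon.
After the purchase, Tariq holds 94% of Halcyon directly, and Ridgeback's stake falls to 0%.
Tariq holds 94% of Halcyon, so Tariq controls Halcyon.
Tariq did not control Halcyon before and does after, so the clause is triggered.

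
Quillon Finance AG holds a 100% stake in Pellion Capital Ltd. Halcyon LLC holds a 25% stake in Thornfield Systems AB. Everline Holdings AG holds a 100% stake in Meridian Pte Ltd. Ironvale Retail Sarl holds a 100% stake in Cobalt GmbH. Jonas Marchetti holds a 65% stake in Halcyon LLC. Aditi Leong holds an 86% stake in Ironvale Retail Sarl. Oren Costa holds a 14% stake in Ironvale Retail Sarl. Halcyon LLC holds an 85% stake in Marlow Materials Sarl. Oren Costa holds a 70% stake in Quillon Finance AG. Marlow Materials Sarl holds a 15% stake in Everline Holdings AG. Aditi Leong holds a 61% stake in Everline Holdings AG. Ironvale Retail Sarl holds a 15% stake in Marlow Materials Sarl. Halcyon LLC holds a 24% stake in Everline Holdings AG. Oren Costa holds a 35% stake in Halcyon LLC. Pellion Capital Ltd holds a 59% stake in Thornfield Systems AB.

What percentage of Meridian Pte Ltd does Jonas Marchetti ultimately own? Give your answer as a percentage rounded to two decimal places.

Jonas reaches Meridian along 2 paths.
Via Halcyon → Marlow → Everline: 65% × 85% × 15% × 100% = 8.2875%.
Via Halcyon → Everline: 65% × 24% × 100% = 15.6%.
Total: 8.2875% + 15.6% = 23.8875%.
Rounded: 23.89%.

23.89%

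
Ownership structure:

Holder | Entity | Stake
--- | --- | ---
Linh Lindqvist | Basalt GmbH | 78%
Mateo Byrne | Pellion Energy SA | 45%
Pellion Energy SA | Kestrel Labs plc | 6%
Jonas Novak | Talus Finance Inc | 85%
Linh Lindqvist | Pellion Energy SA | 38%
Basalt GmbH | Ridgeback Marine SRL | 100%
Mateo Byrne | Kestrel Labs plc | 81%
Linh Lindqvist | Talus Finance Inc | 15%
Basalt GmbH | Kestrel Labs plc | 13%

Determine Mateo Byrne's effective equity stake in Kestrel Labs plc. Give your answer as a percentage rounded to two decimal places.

83.70%

Mateo reaches Kestrel along 2 paths.
Direct stake: 81% = 81%.
Via Pellion: 45% × 6% = 2.7%.
Total: 81% + 2.7% = 83.7%.
Rounded: 83.70%.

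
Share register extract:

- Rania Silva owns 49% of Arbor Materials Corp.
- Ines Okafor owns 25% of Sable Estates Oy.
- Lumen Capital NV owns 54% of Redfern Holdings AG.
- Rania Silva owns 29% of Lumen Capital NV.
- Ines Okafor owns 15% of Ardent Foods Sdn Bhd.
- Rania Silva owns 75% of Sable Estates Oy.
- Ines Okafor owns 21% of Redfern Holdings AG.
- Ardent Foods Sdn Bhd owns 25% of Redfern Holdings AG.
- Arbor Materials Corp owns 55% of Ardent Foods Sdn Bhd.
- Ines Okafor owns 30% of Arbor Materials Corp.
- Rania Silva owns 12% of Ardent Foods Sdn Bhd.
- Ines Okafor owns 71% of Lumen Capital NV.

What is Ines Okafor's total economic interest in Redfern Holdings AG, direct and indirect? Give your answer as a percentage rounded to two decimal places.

67.22%

Ines reaches Redfern along 4 paths.
Via Lumen: 71% × 54% = 38.34%.
Direct stake: 21% = 21%.
Via Arbor → Ardent: 30% × 55% × 25% = 4.125%.
Via Ardent: 15% × 25% = 3.75%.
Total: 38.34% + 21% + 4.125% + 3.75% = 67.215%.
Rounded: 67.22%.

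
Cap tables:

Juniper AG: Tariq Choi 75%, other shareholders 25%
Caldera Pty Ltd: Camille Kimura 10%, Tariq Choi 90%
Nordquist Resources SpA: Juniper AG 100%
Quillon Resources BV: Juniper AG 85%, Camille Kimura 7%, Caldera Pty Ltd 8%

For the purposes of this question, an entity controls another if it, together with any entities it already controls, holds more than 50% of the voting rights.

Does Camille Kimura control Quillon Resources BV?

No

Camille's largest direct stake is 10% in Caldera, which does not meet the threshold, so Camille controls no company.
In Quillon, Camille's side holds only 7%, not > 50%.
So Camille does not control Quillon.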